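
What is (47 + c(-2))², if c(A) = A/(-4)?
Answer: 9025/4 ≈ 2256.3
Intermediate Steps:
c(A) = -A/4 (c(A) = A*(-¼) = -A/4)
(47 + c(-2))² = (47 - ¼*(-2))² = (47 + ½)² = (95/2)² = 9025/4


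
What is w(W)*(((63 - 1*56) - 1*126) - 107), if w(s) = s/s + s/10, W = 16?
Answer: -2938/5 ≈ -587.60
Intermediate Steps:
w(s) = 1 + s/10 (w(s) = 1 + s*(⅒) = 1 + s/10)
w(W)*(((63 - 1*56) - 1*126) - 107) = (1 + (⅒)*16)*(((63 - 1*56) - 1*126) - 107) = (1 + 8/5)*(((63 - 56) - 126) - 107) = 13*((7 - 126) - 107)/5 = 13*(-119 - 107)/5 = (13/5)*(-226) = -2938/5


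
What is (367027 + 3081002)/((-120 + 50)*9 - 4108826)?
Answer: -265233/316112 ≈ -0.83905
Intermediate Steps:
(367027 + 3081002)/((-120 + 50)*9 - 4108826) = 3448029/(-70*9 - 4108826) = 3448029/(-630 - 4108826) = 3448029/(-4109456) = 3448029*(-1/4109456) = -265233/316112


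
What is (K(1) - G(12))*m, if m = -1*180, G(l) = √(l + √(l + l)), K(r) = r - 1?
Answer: 180*√(12 + 2*√6) ≈ 739.95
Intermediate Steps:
K(r) = -1 + r
G(l) = √(l + √2*√l) (G(l) = √(l + √(2*l)) = √(l + √2*√l))
m = -180
(K(1) - G(12))*m = ((-1 + 1) - √(12 + √2*√12))*(-180) = (0 - √(12 + √2*(2*√3)))*(-180) = (0 - √(12 + 2*√6))*(-180) = -√(12 + 2*√6)*(-180) = 180*√(12 + 2*√6)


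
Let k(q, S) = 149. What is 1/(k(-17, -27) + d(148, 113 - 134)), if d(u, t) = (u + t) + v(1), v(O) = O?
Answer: 1/277 ≈ 0.0036101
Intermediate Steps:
d(u, t) = 1 + t + u (d(u, t) = (u + t) + 1 = (t + u) + 1 = 1 + t + u)
1/(k(-17, -27) + d(148, 113 - 134)) = 1/(149 + (1 + (113 - 134) + 148)) = 1/(149 + (1 - 21 + 148)) = 1/(149 + 128) = 1/277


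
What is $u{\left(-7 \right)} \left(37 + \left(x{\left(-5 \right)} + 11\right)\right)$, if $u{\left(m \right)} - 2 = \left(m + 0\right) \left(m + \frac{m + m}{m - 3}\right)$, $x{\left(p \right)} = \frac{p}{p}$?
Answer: $\frac{10094}{5} \approx 2018.8$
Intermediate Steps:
$x{\left(p \right)} = 1$
$u{\left(m \right)} = 2 + m \left(m + \frac{2 m}{-3 + m}\right)$ ($u{\left(m \right)} = 2 + \left(m + 0\right) \left(m + \frac{m + m}{m - 3}\right) = 2 + m \left(m + \frac{2 m}{-3 + m}\right)$)
$u{\left(-7 \right)} \left(37 + \left(x{\left(-5 \right)} + 11\right)\right) = \frac{-6 + \left(-7\right)^{3} - \left(-7\right)^{2} + 2 \left(-7\right)}{-3 - 7} \left(37 + \left(1 + 11\right)\right) = \frac{-6 - 343 - 49 - 14}{-10} \left(37 + 12\right) = - \frac{-6 - 343 - 49 - 14}{10} \cdot 49 = \left(- \frac{1}{10}\right) \left(-412\right) 49 = \frac{206}{5} \cdot 49 = \frac{10094}{5}$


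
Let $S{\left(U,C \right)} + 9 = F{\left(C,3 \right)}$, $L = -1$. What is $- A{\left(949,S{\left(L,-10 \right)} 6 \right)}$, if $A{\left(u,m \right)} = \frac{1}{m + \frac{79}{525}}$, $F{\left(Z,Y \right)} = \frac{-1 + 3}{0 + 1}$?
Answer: $\frac{525}{21971} \approx 0.023895$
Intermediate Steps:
$F{\left(Z,Y \right)} = 2$ ($F{\left(Z,Y \right)} = \frac{2}{1} = 2 \cdot 1 = 2$)
$S{\left(U,C \right)} = -7$ ($S{\left(U,C \right)} = -9 + 2 = -7$)
$A{\left(u,m \right)} = \frac{1}{\frac{79}{525} + m}$ ($A{\left(u,m \right)} = \frac{1}{m + 79 \cdot \frac{1}{525}} = \frac{1}{m + \frac{79}{525}} = \frac{1}{\frac{79}{525} + m}$)
$- A{\left(949,S{\left(L,-10 \right)} 6 \right)} = - \frac{525}{79 + 525 \left(\left(-7\right) 6\right)} = - \frac{525}{79 + 525 \left(-42\right)} = - \frac{525}{79 - 22050} = - \frac{525}{-21971} = - \frac{525 \left(-1\right)}{21971} = \left(-1\right) \left(- \frac{525}{21971}\right) = \frac{525}{21971}$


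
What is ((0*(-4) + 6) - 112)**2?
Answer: 11236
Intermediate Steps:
((0*(-4) + 6) - 112)**2 = ((0 + 6) - 112)**2 = (6 - 112)**2 = (-106)**2 = 11236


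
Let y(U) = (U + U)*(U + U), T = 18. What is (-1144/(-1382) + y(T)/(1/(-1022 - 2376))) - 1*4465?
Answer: -3046116071/691 ≈ -4.4083e+6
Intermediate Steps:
y(U) = 4*U² (y(U) = (2*U)*(2*U) = 4*U²)
(-1144/(-1382) + y(T)/(1/(-1022 - 2376))) - 1*4465 = (-1144/(-1382) + (4*18²)/(1/(-1022 - 2376))) - 1*4465 = (-1144*(-1/1382) + (4*324)/(1/(-3398))) - 4465 = (572/691 + 1296/(-1/3398)) - 4465 = (572/691 + 1296*(-3398)) - 4465 = (572/691 - 4403808) - 4465 = -3043030756/691 - 4465 = -3046116071/691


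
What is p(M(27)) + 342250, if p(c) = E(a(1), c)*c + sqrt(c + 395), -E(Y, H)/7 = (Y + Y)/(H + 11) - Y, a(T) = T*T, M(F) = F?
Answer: 6506152/19 + sqrt(422) ≈ 3.4245e+5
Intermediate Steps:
a(T) = T**2
E(Y, H) = 7*Y - 14*Y/(11 + H) (E(Y, H) = -7*((Y + Y)/(H + 11) - Y) = -7*((2*Y)/(11 + H) - Y) = -7*(2*Y/(11 + H) - Y) = -7*(-Y + 2*Y/(11 + H)) = 7*Y - 14*Y/(11 + H))
p(c) = sqrt(395 + c) + 7*c*(9 + c)/(11 + c) (p(c) = (7*1**2*(9 + c)/(11 + c))*c + sqrt(c + 395) = (7*1*(9 + c)/(11 + c))*c + sqrt(395 + c) = (7*(9 + c)/(11 + c))*c + sqrt(395 + c) = 7*c*(9 + c)/(11 + c) + sqrt(395 + c) = sqrt(395 + c) + 7*c*(9 + c)/(11 + c))
p(M(27)) + 342250 = (sqrt(395 + 27)*(11 + 27) + 7*27*(9 + 27))/(11 + 27) + 342250 = (sqrt(422)*38 + 7*27*36)/38 + 342250 = (38*sqrt(422) + 6804)/38 + 342250 = (6804 + 38*sqrt(422))/38 + 342250 = (3402/19 + sqrt(422)) + 342250 = 6506152/19 + sqrt(422)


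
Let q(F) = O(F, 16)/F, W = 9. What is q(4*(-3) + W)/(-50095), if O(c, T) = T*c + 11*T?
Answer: 128/150285 ≈ 0.00085171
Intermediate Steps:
O(c, T) = 11*T + T*c
q(F) = (176 + 16*F)/F (q(F) = (16*(11 + F))/F = (176 + 16*F)/F)
q(4*(-3) + W)/(-50095) = (16 + 176/(4*(-3) + 9))/(-50095) = (16 + 176/(-12 + 9))*(-1/50095) = (16 + 176/(-3))*(-1/50095) = (16 + 176*(-⅓))*(-1/50095) = (16 - 176/3)*(-1/50095) = -128/3*(-1/50095) = 128/150285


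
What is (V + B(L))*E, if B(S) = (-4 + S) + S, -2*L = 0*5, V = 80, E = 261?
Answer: 19836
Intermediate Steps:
L = 0 (L = -0*5 = -½*0 = 0)
B(S) = -4 + 2*S
(V + B(L))*E = (80 + (-4 + 2*0))*261 = (80 + (-4 + 0))*261 = (80 - 4)*261 = 76*261 = 19836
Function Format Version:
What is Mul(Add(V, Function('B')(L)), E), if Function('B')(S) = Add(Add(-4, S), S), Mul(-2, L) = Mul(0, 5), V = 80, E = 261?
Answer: 19836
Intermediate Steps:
L = 0 (L = Mul(Rational(-1, 2), Mul(0, 5)) = Mul(Rational(-1, 2), 0) = 0)
Function('B')(S) = Add(-4, Mul(2, S))
Mul(Add(V, Function('B')(L)), E) = Mul(Add(80, Add(-4, Mul(2, 0))), 261) = Mul(Add(80, Add(-4, 0)), 261) = Mul(Add(80, -4), 261) = Mul(76, 261) = 19836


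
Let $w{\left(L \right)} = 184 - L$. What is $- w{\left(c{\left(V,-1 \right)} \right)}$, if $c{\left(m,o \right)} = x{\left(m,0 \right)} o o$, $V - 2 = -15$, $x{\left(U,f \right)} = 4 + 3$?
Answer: $-177$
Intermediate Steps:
$x{\left(U,f \right)} = 7$
$V = -13$ ($V = 2 - 15 = -13$)
$c{\left(m,o \right)} = 7 o^{2}$ ($c{\left(m,o \right)} = 7 o o = 7 o^{2}$)
$- w{\left(c{\left(V,-1 \right)} \right)} = - (184 - 7 \left(-1\right)^{2}) = - (184 - 7 \cdot 1) = - (184 - 7) = \left(-1\right) 177 = -177$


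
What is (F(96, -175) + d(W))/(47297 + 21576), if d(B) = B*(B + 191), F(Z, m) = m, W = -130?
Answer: -8105/68873 ≈ -0.11768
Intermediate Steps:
d(B) = B*(191 + B)
(F(96, -175) + d(W))/(47297 + 21576) = (-175 - 130*(191 - 130))/(47297 + 21576) = (-175 - 130*61)/68873 = (-175 - 7930)*(1/68873) = -8105*1/68873 = -8105/68873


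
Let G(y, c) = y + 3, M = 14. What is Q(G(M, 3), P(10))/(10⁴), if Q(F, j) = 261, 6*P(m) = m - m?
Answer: 261/10000 ≈ 0.026100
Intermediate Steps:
G(y, c) = 3 + y
P(m) = 0 (P(m) = (m - m)/6 = (⅙)*0 = 0)
Q(G(M, 3), P(10))/(10⁴) = 261/(10⁴) = 261/10000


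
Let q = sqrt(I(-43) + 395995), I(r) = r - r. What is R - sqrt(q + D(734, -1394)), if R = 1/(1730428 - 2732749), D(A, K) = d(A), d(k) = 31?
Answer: -1/1002321 - sqrt(31 + sqrt(395995)) ≈ -25.696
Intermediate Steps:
I(r) = 0
D(A, K) = 31
q = sqrt(395995) (q = sqrt(0 + 395995) = sqrt(395995) ≈ 629.28)
R = -1/1002321 (R = 1/(-1002321) = -1/1002321 ≈ -9.9768e-7)
R - sqrt(q + D(734, -1394)) = -1/1002321 - sqrt(sqrt(395995) + 31) = -1/1002321 - sqrt(31 + sqrt(395995))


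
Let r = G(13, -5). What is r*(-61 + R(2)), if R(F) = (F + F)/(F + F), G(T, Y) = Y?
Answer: 300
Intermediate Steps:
r = -5
R(F) = 1 (R(F) = (2*F)/((2*F)) = (2*F)*(1/(2*F)) = 1)
r*(-61 + R(2)) = -5*(-61 + 1) = -5*(-60) = 300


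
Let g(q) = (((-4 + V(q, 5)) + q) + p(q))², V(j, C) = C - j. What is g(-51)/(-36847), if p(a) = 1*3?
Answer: -16/36847 ≈ -0.00043423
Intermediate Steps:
p(a) = 3
g(q) = 16 (g(q) = (((-4 + (5 - q)) + q) + 3)² = (((1 - q) + q) + 3)² = (1 + 3)² = 4² = 16)
g(-51)/(-36847) = 16/(-36847) = 16*(-1/36847) = -16/36847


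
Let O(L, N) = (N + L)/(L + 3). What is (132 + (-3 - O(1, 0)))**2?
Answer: 265225/16 ≈ 16577.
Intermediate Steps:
O(L, N) = (L + N)/(3 + L)
(132 + (-3 - O(1, 0)))**2 = (132 + (-3 - (1 + 0)/(3 + 1)))**2 = (132 + (-3 - 1/4))**2 = (132 - 13/4)**2 = (515/4)**2 = 265225/16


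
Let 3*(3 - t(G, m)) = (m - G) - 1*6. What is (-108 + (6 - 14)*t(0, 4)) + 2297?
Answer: 6479/3 ≈ 2159.7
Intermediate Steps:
t(G, m) = 5 - m/3 + G/3 (t(G, m) = 3 - ((m - G) - 1*6)/3 = 3 - ((m - G) - 6)/3 = 3 - (-6 + m - G)/3 = 3 + (2 - m/3 + G/3) = 5 - m/3 + G/3)
(-108 + (6 - 14)*t(0, 4)) + 2297 = (-108 + (6 - 14)*(5 - 1/3*4 + (1/3)*0)) + 2297 = (-108 - 8*(5 - 4/3 + 0)) + 2297 = (-108 - 8*11/3) + 2297 = (-108 - 88/3) + 2297 = -412/3 + 2297 = 6479/3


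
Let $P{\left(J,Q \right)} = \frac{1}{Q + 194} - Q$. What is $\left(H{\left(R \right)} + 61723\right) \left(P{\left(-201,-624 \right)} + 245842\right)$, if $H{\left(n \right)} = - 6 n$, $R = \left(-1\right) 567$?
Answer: $\frac{1380394436475}{86} \approx 1.6051 \cdot 10^{10}$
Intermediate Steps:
$R = -567$
$P{\left(J,Q \right)} = \frac{1}{194 + Q} - Q$
$\left(H{\left(R \right)} + 61723\right) \left(P{\left(-201,-624 \right)} + 245842\right) = \left(\left(-6\right) \left(-567\right) + 61723\right) \left(\frac{1 - \left(-624\right)^{2} - -121056}{194 - 624} + 245842\right) = \left(3402 + 61723\right) \left(\frac{1 - 389376 + 121056}{-430} + 245842\right) = 65125 \left(- \frac{1 - 389376 + 121056}{430} + 245842\right) = 65125 \left(\left(- \frac{1}{430}\right) \left(-268319\right) + 245842\right) = 65125 \left(\frac{268319}{430} + 245842\right) = 65125 \cdot \frac{105980379}{430} = \frac{1380394436475}{86}$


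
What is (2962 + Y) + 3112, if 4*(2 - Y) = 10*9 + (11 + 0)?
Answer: 24203/4 ≈ 6050.8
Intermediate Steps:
Y = -93/4 (Y = 2 - (10*9 + (11 + 0))/4 = 2 - (90 + 11)/4 = 2 - 1/4*101 = 2 - 101/4 = -93/4 ≈ -23.250)
(2962 + Y) + 3112 = (2962 - 93/4) + 3112 = 11755/4 + 3112 = 24203/4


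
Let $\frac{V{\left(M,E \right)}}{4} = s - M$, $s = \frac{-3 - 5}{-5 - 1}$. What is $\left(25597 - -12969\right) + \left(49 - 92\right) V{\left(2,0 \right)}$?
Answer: $\frac{116042}{3} \approx 38681.0$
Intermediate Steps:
$s = \frac{4}{3}$ ($s = - \frac{8}{-6} = \left(-8\right) \left(- \frac{1}{6}\right) = \frac{4}{3} \approx 1.3333$)
$V{\left(M,E \right)} = \frac{16}{3} - 4 M$ ($V{\left(M,E \right)} = 4 \left(\frac{4}{3} - M\right) = \frac{16}{3} - 4 M$)
$\left(25597 - -12969\right) + \left(49 - 92\right) V{\left(2,0 \right)} = \left(25597 - -12969\right) + \left(49 - 92\right) \left(\frac{16}{3} - 8\right) = \left(25597 + 12969\right) - 43 \left(\frac{16}{3} - 8\right) = 38566 - - \frac{344}{3} = 38566 + \frac{344}{3} = \frac{116042}{3}$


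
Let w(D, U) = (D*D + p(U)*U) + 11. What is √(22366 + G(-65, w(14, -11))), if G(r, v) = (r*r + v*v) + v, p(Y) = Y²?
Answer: √1288843 ≈ 1135.3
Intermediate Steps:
w(D, U) = 11 + D² + U³ (w(D, U) = (D*D + U²*U) + 11 = (D² + U³) + 11 = 11 + D² + U³)
G(r, v) = v + r² + v² (G(r, v) = (r² + v²) + v = v + r² + v²)
√(22366 + G(-65, w(14, -11))) = √(22366 + ((11 + 14² + (-11)³) + (-65)² + (11 + 14² + (-11)³)²)) = √(22366 + ((11 + 196 - 1331) + 4225 + (11 + 196 - 1331)²)) = √(22366 + (-1124 + 4225 + (-1124)²)) = √(22366 + (-1124 + 4225 + 1263376)) = √(22366 + 1266477) = √1288843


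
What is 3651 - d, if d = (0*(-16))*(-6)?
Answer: 3651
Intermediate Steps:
d = 0 (d = 0*(-6) = 0)
3651 - d = 3651 - 1*0 = 3651 + 0 = 3651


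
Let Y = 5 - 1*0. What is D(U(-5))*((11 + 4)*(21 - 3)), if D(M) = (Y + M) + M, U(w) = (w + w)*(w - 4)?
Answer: 49950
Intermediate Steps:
Y = 5 (Y = 5 + 0 = 5)
U(w) = 2*w*(-4 + w) (U(w) = (2*w)*(-4 + w) = 2*w*(-4 + w))
D(M) = 5 + 2*M (D(M) = (5 + M) + M = 5 + 2*M)
D(U(-5))*((11 + 4)*(21 - 3)) = (5 + 2*(2*(-5)*(-4 - 5)))*((11 + 4)*(21 - 3)) = (5 + 2*(2*(-5)*(-9)))*(15*18) = (5 + 2*90)*270 = (5 + 180)*270 = 185*270 = 49950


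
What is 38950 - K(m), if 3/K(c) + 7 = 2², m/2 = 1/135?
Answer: 38951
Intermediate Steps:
m = 2/135 ≈ 0.014815
K(c) = -1 (K(c) = 3/(-7 + 2²) = 3/(-7 + 4) = 3/(-3) = 3*(-⅓) = -1)
38950 - K(m) = 38950 - 1*(-1) = 38950 + 1 = 38951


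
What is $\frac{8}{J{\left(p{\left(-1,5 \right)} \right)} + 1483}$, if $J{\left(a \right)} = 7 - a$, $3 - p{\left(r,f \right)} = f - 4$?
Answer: $\frac{1}{186} \approx 0.0053763$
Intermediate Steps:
$p{\left(r,f \right)} = 7 - f$ ($p{\left(r,f \right)} = 3 - \left(f - 4\right) = 3 - \left(-4 + f\right) = 7 - f$)
$\frac{8}{J{\left(p{\left(-1,5 \right)} \right)} + 1483} = \frac{8}{\left(7 - \left(7 - 5\right)\right) + 1483} = \frac{8}{\left(7 - 2\right) + 1483} = \frac{8}{5 + 1483} = \frac{8}{1488} = 8 \cdot \frac{1}{1488} = \frac{1}{186}$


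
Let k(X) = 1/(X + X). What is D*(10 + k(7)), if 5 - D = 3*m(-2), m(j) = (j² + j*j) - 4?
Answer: -141/2 ≈ -70.500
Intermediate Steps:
m(j) = -4 + 2*j² (m(j) = (j² + j²) - 4 = 2*j² - 4 = -4 + 2*j²)
k(X) = 1/(2*X)
D = -7 (D = 5 - 3*(-4 + 2*(-2)²) = 5 - 3*(-4 + 2*4) = 5 - 3*(-4 + 8) = 5 - 3*4 = 5 - 1*12 = 5 - 12 = -7)
D*(10 + k(7)) = -7*(10 + (½)/7) = -7*(10 + (½)*(⅐)) = -7*(10 + 1/14) = -7*141/14 = -141/2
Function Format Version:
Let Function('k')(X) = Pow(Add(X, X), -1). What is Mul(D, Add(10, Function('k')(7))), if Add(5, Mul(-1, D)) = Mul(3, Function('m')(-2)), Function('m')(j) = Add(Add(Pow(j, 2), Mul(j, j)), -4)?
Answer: Rational(-141, 2) ≈ -70.500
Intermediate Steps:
Function('m')(j) = Add(-4, Mul(2, Pow(j, 2))) (Function('m')(j) = Add(Add(Pow(j, 2), Pow(j, 2)), -4) = Add(Mul(2, Pow(j, 2)), -4) = Add(-4, Mul(2, Pow(j, 2))))
Function('k')(X) = Mul(Rational(1, 2), Pow(X, -1)) (Function('k')(X) = Pow(Mul(2, X), -1) = Mul(Rational(1, 2), Pow(X, -1)))
D = -7 (D = Add(5, Mul(-1, Mul(3, Add(-4, Mul(2, Pow(-2, 2)))))) = Add(5, Mul(-1, Mul(3, Add(-4, Mul(2, 4))))) = Add(5, Mul(-1, Mul(3, Add(-4, 8)))) = Add(5, Mul(-1, Mul(3, 4))) = Add(5, Mul(-1, 12)) = Add(5, -12) = -7)
Mul(D, Add(10, Function('k')(7))) = Mul(-7, Add(10, Mul(Rational(1, 2), Pow(7, -1)))) = Mul(-7, Add(10, Mul(Rational(1, 2), Rational(1, 7)))) = Mul(-7, Add(10, Rational(1, 14))) = Mul(-7, Rational(141, 14)) = Rational(-141, 2)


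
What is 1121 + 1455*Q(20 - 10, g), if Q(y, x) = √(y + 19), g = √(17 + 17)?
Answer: 1121 + 1455*√29 ≈ 8956.4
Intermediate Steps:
g = √34 ≈ 5.8309
Q(y, x) = √(19 + y)
1121 + 1455*Q(20 - 10, g) = 1121 + 1455*√(19 + (20 - 10)) = 1121 + 1455*√(19 + 10) = 1121 + 1455*√29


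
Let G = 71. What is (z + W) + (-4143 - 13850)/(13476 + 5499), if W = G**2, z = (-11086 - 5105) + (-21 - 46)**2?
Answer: -126410468/18975 ≈ -6661.9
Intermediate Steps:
z = -11702 (z = -16191 + (-67)**2 = -16191 + 4489 = -11702)
W = 5041 (W = 71**2 = 5041)
(z + W) + (-4143 - 13850)/(13476 + 5499) = (-11702 + 5041) + (-4143 - 13850)/(13476 + 5499) = -6661 - 17993/18975 = -126410468/18975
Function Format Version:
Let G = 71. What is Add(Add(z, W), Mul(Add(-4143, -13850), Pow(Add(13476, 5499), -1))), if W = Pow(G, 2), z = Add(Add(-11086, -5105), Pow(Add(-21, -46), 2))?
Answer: Rational(-126410468, 18975) ≈ -6661.9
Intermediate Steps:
z = -11702 (z = Add(-16191, Pow(-67, 2)) = Add(-16191, 4489) = -11702)
W = 5041 (W = Pow(71, 2) = 5041)
Add(Add(z, W), Mul(Add(-4143, -13850), Pow(Add(13476, 5499), -1))) = Add(Add(-11702, 5041), Mul(Add(-4143, -13850), Pow(Add(13476, 5499), -1))) = Add(-6661, Mul(-17993, Pow(18975, -1))) = Add(-6661, Mul(-17993, Rational(1, 18975))) = Add(-6661, Rational(-17993, 18975)) = Rational(-126410468, 18975)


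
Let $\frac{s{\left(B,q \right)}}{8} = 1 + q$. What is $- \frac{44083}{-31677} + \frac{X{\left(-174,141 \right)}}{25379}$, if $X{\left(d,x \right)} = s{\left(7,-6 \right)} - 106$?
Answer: $\frac{1114157615}{803930583} \approx 1.3859$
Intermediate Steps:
$s{\left(B,q \right)} = 8 + 8 q$ ($s{\left(B,q \right)} = 8 \left(1 + q\right) = 8 + 8 q$)
$X{\left(d,x \right)} = -146$ ($X{\left(d,x \right)} = \left(8 + 8 \left(-6\right)\right) - 106 = \left(8 - 48\right) - 106 = -40 - 106 = -146$)
$- \frac{44083}{-31677} + \frac{X{\left(-174,141 \right)}}{25379} = - \frac{44083}{-31677} - \frac{146}{25379} = \left(-44083\right) \left(- \frac{1}{31677}\right) - \frac{146}{25379} = \frac{44083}{31677} - \frac{146}{25379} = \frac{1114157615}{803930583}$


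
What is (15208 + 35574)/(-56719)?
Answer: -50782/56719 ≈ -0.89533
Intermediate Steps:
(15208 + 35574)/(-56719) = 50782*(-1/56719) = -50782/56719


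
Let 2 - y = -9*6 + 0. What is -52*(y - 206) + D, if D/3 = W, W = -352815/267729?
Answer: 695742585/89243 ≈ 7796.0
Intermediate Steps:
W = -117605/89243 (W = -352815*1/267729 = -117605/89243 ≈ -1.3178)
y = 56 (y = 2 - (-9*6 + 0) = 2 - (-54 + 0) = 2 - 1*(-54) = 2 + 54 = 56)
D = -352815/89243 (D = 3*(-117605/89243) = -352815/89243 ≈ -3.9534)
-52*(y - 206) + D = -52*(56 - 206) - 352815/89243 = -52*(-150) - 352815/89243 = 7800 - 352815/89243 = 695742585/89243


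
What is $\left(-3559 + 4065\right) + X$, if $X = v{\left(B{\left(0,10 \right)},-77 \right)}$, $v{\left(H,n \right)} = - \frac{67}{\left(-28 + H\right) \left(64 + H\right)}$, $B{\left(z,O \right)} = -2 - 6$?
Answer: $\frac{1020163}{2016} \approx 506.03$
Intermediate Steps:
$B{\left(z,O \right)} = -8$ ($B{\left(z,O \right)} = -2 - 6 = -8$)
$v{\left(H,n \right)} = - \frac{67}{\left(-28 + H\right) \left(64 + H\right)}$ ($v{\left(H,n \right)} = - 67 \frac{1}{\left(-28 + H\right) \left(64 + H\right)} = - \frac{67}{\left(-28 + H\right) \left(64 + H\right)}$)
$X = \frac{67}{2016}$ ($X = - \frac{67}{-1792 + \left(-8\right)^{2} + 36 \left(-8\right)} = - \frac{67}{-1792 + 64 - 288} = - \frac{67}{-2016} = \left(-67\right) \left(- \frac{1}{2016}\right) = \frac{67}{2016} \approx 0.033234$)
$\left(-3559 + 4065\right) + X = \left(-3559 + 4065\right) + \frac{67}{2016} = 506 + \frac{67}{2016} = \frac{1020163}{2016}$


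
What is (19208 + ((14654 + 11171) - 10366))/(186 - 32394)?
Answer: -34667/32208 ≈ -1.0763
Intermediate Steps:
(19208 + ((14654 + 11171) - 10366))/(186 - 32394) = (19208 + (25825 - 10366))/(-32208) = (19208 + 15459)*(-1/32208) = 34667*(-1/32208) = -34667/32208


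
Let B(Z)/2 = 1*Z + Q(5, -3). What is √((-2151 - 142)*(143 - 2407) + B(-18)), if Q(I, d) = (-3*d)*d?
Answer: √5191262 ≈ 2278.4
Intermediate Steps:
Q(I, d) = -3*d²
B(Z) = -54 + 2*Z (B(Z) = 2*(1*Z - 3*(-3)²) = 2*(Z - 3*9) = 2*(Z - 27) = 2*(-27 + Z) = -54 + 2*Z)
√((-2151 - 142)*(143 - 2407) + B(-18)) = √((-2151 - 142)*(143 - 2407) + (-54 + 2*(-18))) = √(-2293*(-2264) + (-54 - 36)) = √(5191352 - 90) = √5191262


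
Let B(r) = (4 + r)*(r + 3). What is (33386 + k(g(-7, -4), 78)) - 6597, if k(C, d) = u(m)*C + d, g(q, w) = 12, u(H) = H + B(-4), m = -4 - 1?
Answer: 26807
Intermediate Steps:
m = -5
B(r) = (3 + r)*(4 + r) (B(r) = (4 + r)*(3 + r) = (3 + r)*(4 + r))
u(H) = H (u(H) = H + (12 + (-4)**2 + 7*(-4)) = H + (12 + 16 - 28) = H + 0 = H)
k(C, d) = d - 5*C (k(C, d) = -5*C + d = d - 5*C)
(33386 + k(g(-7, -4), 78)) - 6597 = (33386 + (78 - 5*12)) - 6597 = (33386 + (78 - 60)) - 6597 = (33386 + 18) - 6597 = 33404 - 6597 = 26807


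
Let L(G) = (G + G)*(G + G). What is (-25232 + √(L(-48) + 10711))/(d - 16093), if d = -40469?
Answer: 12616/28281 - √19927/56562 ≈ 0.44360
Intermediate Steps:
L(G) = 4*G² (L(G) = (2*G)*(2*G) = 4*G²)
(-25232 + √(L(-48) + 10711))/(d - 16093) = (-25232 + √(4*(-48)² + 10711))/(-40469 - 16093) = (-25232 + √(4*2304 + 10711))/(-56562) = (-25232 + √(9216 + 10711))*(-1/56562) = (-25232 + √19927)*(-1/56562) = 12616/28281 - √19927/56562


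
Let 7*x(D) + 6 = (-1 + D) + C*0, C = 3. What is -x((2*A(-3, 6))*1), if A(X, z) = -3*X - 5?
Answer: -1/7 ≈ -0.14286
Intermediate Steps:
A(X, z) = -5 - 3*X
x(D) = -1 + D/7 (x(D) = -6/7 + ((-1 + D) + 3*0)/7 = -6/7 + ((-1 + D) + 0)/7 = -6/7 + (-1 + D)/7 = -6/7 + (-1/7 + D/7) = -1 + D/7)
-x((2*A(-3, 6))*1) = -(-1 + ((2*(-5 - 3*(-3)))*1)/7) = -(-1 + ((2*(-5 + 9))*1)/7) = -(-1 + ((2*4)*1)/7) = -(-1 + (8*1)/7) = -(-1 + (1/7)*8) = -(-1 + 8/7) = -1*1/7 = -1/7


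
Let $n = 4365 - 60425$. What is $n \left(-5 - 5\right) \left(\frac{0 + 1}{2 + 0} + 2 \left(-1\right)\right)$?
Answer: $-840900$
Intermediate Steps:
$n = -56060$
$n \left(-5 - 5\right) \left(\frac{0 + 1}{2 + 0} + 2 \left(-1\right)\right) = - 56060 \left(-5 - 5\right) \left(\frac{0 + 1}{2 + 0} + 2 \left(-1\right)\right) = - 56060 \left(- 10 \left(1 \cdot \frac{1}{2} - 2\right)\right) = - 56060 \left(- 10 \left(\frac{1}{2} - 2\right)\right) = - 56060 \left(\left(-10\right) \left(- \frac{3}{2}\right)\right) = \left(-56060\right) 15 = -840900$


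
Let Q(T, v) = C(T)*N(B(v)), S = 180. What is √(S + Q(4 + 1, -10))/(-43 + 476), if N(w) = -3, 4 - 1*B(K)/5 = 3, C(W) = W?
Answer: √165/433 ≈ 0.029666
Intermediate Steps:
B(K) = 5 (B(K) = 20 - 5*3 = 20 - 15 = 5)
Q(T, v) = -3*T (Q(T, v) = T*(-3) = -3*T)
√(S + Q(4 + 1, -10))/(-43 + 476) = √(180 - 3*(4 + 1))/(-43 + 476) = √(180 - 3*5)/433 = √(180 - 15)/433 = √165/433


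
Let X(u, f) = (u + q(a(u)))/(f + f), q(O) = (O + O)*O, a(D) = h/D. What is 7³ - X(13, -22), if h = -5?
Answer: 2552795/7436 ≈ 343.30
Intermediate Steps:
a(D) = -5/D
q(O) = 2*O² (q(O) = (2*O)*O = 2*O²)
X(u, f) = (u + 50/u²)/(2*f) (X(u, f) = (u + 2*(-5/u)²)/(f + f) = (u + 2*(25/u²))/((2*f)) = (u + 50/u²)*(1/(2*f)) = (u + 50/u²)/(2*f))
7³ - X(13, -22) = 7³ - (50 + 13³)/(2*(-22)*13²) = 343 - (-1)*(50 + 2197)/(2*22*169) = 343 - (-1)*2247/(2*22*169) = 343 - 1*(-2247/7436) = 343 + 2247/7436 = 2552795/7436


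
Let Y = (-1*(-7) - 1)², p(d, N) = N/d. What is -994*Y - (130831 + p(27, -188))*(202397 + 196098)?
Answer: -1407584531423/27 ≈ -5.2133e+10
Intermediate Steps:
Y = 36 (Y = (7 - 1)² = 6² = 36)
-994*Y - (130831 + p(27, -188))*(202397 + 196098) = -994*36 - (130831 - 188/27)*(202397 + 196098) = -35784 - (130831 - 188*1/27)*398495 = -35784 - (130831 - 188/27)*398495 = -35784 - 3532249*398495/27 = -35784 - 1*1407583565255/27 = -35784 - 1407583565255/27 = -1407584531423/27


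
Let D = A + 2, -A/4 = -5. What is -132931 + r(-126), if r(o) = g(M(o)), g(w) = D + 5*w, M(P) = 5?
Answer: -132884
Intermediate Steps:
A = 20 (A = -4*(-5) = 20)
D = 22 (D = 20 + 2 = 22)
g(w) = 22 + 5*w
r(o) = 47 (r(o) = 22 + 5*5 = 22 + 25 = 47)
-132931 + r(-126) = -132931 + 47 = -132884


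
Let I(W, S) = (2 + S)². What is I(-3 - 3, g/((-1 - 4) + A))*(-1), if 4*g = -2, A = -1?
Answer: -625/144 ≈ -4.3403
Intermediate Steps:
g = -½ (g = (¼)*(-2) = -½ ≈ -0.50000)
I(-3 - 3, g/((-1 - 4) + A))*(-1) = (2 - 1/(2*((-1 - 4) - 1)))²*(-1) = (2 - 1/(2*(-5 - 1)))²*(-1) = (2 - ½/(-6))²*(-1) = (2 - ½*(-⅙))²*(-1) = (2 + 1/12)²*(-1) = (25/12)²*(-1) = (625/144)*(-1) = -625/144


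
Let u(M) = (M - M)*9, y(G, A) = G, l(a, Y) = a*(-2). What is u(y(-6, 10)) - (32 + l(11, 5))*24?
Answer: -240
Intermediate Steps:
l(a, Y) = -2*a
u(M) = 0 (u(M) = 0*9 = 0)
u(y(-6, 10)) - (32 + l(11, 5))*24 = 0 - (32 - 2*11)*24 = 0 - (32 - 22)*24 = 0 - 10*24 = 0 - 1*240 = 0 - 240 = -240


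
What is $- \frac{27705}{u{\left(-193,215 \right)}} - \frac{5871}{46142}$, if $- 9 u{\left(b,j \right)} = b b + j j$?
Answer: $\frac{2753800284}{962914327} \approx 2.8599$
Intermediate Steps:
$u{\left(b,j \right)} = - \frac{b^{2}}{9} - \frac{j^{2}}{9}$ ($u{\left(b,j \right)} = - \frac{b b + j j}{9} = - \frac{b^{2} + j^{2}}{9} = - \frac{b^{2}}{9} - \frac{j^{2}}{9}$)
$- \frac{27705}{u{\left(-193,215 \right)}} - \frac{5871}{46142} = - \frac{27705}{- \frac{\left(-193\right)^{2}}{9} - \frac{215^{2}}{9}} - \frac{5871}{46142} = - \frac{27705}{\left(- \frac{1}{9}\right) 37249 - \frac{46225}{9}} - \frac{5871}{46142} = - \frac{27705}{- \frac{37249}{9} - \frac{46225}{9}} - \frac{5871}{46142} = - \frac{27705}{- \frac{83474}{9}} - \frac{5871}{46142} = \left(-27705\right) \left(- \frac{9}{83474}\right) - \frac{5871}{46142} = \frac{249345}{83474} - \frac{5871}{46142} = \frac{2753800284}{962914327}$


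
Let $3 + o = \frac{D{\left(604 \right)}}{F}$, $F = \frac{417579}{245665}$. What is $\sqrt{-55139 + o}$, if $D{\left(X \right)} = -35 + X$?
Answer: $\frac{i \sqrt{9556862417546307}}{417579} \approx 234.11 i$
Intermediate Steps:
$F = \frac{417579}{245665}$ ($F = 417579 \cdot \frac{1}{245665} = \frac{417579}{245665} \approx 1.6998$)
$o = \frac{138530648}{417579}$ ($o = -3 + \frac{-35 + 604}{\frac{417579}{245665}} = -3 + 569 \cdot \frac{245665}{417579} = -3 + \frac{139783385}{417579} = \frac{138530648}{417579} \approx 331.75$)
$\sqrt{-55139 + o} = \sqrt{-55139 + \frac{138530648}{417579}} = \sqrt{- \frac{22886357833}{417579}} = \frac{i \sqrt{9556862417546307}}{417579}$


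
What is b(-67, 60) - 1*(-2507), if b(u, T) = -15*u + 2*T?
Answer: 3632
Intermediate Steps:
b(-67, 60) - 1*(-2507) = (-15*(-67) + 2*60) - 1*(-2507) = (1005 + 120) + 2507 = 1125 + 2507 = 3632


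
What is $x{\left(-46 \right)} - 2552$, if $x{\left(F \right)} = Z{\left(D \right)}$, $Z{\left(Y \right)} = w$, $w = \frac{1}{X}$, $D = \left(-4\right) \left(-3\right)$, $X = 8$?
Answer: $- \frac{20415}{8} \approx -2551.9$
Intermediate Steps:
$D = 12$
$w = \frac{1}{8} \approx 0.125$
$Z{\left(Y \right)} = \frac{1}{8}$
$x{\left(F \right)} = \frac{1}{8}$
$x{\left(-46 \right)} - 2552 = \frac{1}{8} - 2552 = - \frac{20415}{8}$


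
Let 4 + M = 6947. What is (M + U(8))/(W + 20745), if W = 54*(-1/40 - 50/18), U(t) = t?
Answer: 6620/19613 ≈ 0.33753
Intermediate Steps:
M = 6943 (M = -4 + 6947 = 6943)
W = -3027/20 (W = 54*(-1*1/40 - 50*1/18) = 54*(-1/40 - 25/9) = 54*(-1009/360) = -3027/20 ≈ -151.35)
(M + U(8))/(W + 20745) = (6943 + 8)/(-3027/20 + 20745) = 6951/(411873/20) = 6951*(20/411873) = 6620/19613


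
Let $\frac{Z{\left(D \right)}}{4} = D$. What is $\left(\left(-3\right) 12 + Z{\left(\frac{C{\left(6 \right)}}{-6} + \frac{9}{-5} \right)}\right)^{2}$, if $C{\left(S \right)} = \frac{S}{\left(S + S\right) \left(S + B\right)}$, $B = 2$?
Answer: $\frac{26925721}{14400} \approx 1869.8$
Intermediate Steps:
$C{\left(S \right)} = \frac{1}{2 \left(2 + S\right)}$ ($C{\left(S \right)} = \frac{S}{\left(S + S\right) \left(S + 2\right)} = \frac{S}{2 S \left(2 + S\right)} = S \frac{1}{2 S \left(2 + S\right)} = \frac{1}{2 \left(2 + S\right)}$)
$Z{\left(D \right)} = 4 D$
$\left(\left(-3\right) 12 + Z{\left(\frac{C{\left(6 \right)}}{-6} + \frac{9}{-5} \right)}\right)^{2} = \left(\left(-3\right) 12 + 4 \left(\frac{\frac{1}{2} \frac{1}{2 + 6}}{-6} + \frac{9}{-5}\right)\right)^{2} = \left(-36 + 4 \left(\frac{1}{2 \cdot 8} \left(- \frac{1}{6}\right) + 9 \left(- \frac{1}{5}\right)\right)\right)^{2} = \left(-36 + 4 \left(\frac{1}{2} \cdot \frac{1}{8} \left(- \frac{1}{6}\right) - \frac{9}{5}\right)\right)^{2} = \left(-36 + 4 \left(\frac{1}{16} \left(- \frac{1}{6}\right) - \frac{9}{5}\right)\right)^{2} = \left(-36 + 4 \left(- \frac{1}{96} - \frac{9}{5}\right)\right)^{2} = \left(-36 + 4 \left(- \frac{869}{480}\right)\right)^{2} = \left(-36 - \frac{869}{120}\right)^{2} = \left(- \frac{5189}{120}\right)^{2} = \frac{26925721}{14400}$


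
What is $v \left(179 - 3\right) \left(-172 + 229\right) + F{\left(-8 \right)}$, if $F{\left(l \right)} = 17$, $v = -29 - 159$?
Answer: $-1885999$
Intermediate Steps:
$v = -188$
$v \left(179 - 3\right) \left(-172 + 229\right) + F{\left(-8 \right)} = - 188 \left(179 - 3\right) \left(-172 + 229\right) + 17 = - 188 \cdot 176 \cdot 57 + 17 = \left(-188\right) 10032 + 17 = -1886016 + 17 = -1885999$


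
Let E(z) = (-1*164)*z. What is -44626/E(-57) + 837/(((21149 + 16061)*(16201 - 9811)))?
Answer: -294744471809/61741436700 ≈ -4.7738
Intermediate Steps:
E(z) = -164*z
-44626/E(-57) + 837/(((21149 + 16061)*(16201 - 9811))) = -44626/((-164*(-57))) + 837/(((21149 + 16061)*(16201 - 9811))) = -44626/9348 + 837/((37210*6390)) = -44626*1/9348 + 837/237771900 = -22313/4674 + 837*(1/237771900) = -22313/4674 + 93/26419100 = -294744471809/61741436700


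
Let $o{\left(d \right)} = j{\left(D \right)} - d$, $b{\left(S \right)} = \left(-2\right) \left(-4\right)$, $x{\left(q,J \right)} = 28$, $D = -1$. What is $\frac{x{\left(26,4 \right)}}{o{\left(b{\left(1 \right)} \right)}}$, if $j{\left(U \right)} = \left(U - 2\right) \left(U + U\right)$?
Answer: $-14$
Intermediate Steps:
$j{\left(U \right)} = 2 U \left(-2 + U\right)$ ($j{\left(U \right)} = \left(-2 + U\right) 2 U = 2 U \left(-2 + U\right)$)
$b{\left(S \right)} = 8$
$o{\left(d \right)} = 6 - d$ ($o{\left(d \right)} = 2 \left(-1\right) \left(-2 - 1\right) - d = 2 \left(-1\right) \left(-3\right) - d = 6 - d$)
$\frac{x{\left(26,4 \right)}}{o{\left(b{\left(1 \right)} \right)}} = \frac{28}{6 - 8} = \frac{28}{-2} = 28 \left(- \frac{1}{2}\right) = -14$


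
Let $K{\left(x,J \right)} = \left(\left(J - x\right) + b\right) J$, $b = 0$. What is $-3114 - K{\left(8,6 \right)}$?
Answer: $-3102$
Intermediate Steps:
$K{\left(x,J \right)} = J \left(J - x\right)$ ($K{\left(x,J \right)} = \left(\left(J - x\right) + 0\right) J = \left(J - x\right) J = J \left(J - x\right)$)
$-3114 - K{\left(8,6 \right)} = -3114 - 6 \left(6 - 8\right) = -3114 - 6 \left(-2\right) = -3114 - -12 = -3114 + 12 = -3102$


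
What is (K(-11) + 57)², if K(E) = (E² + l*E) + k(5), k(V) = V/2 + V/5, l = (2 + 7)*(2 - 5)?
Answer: 915849/4 ≈ 2.2896e+5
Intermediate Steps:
l = -27 (l = 9*(-3) = -27)
k(V) = 7*V/10 (k(V) = V*(½) + V*(⅕) = V/2 + V/5 = 7*V/10)
K(E) = 7/2 + E² - 27*E (K(E) = (E² - 27*E) + (7/10)*5 = (E² - 27*E) + 7/2 = 7/2 + E² - 27*E)
(K(-11) + 57)² = ((7/2 + (-11)² - 27*(-11)) + 57)² = ((7/2 + 121 + 297) + 57)² = (843/2 + 57)² = (957/2)² = 915849/4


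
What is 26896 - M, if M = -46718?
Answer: 73614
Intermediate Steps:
26896 - M = 26896 - 1*(-46718) = 26896 + 46718 = 73614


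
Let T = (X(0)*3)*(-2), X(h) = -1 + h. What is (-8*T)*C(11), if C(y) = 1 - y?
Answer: 480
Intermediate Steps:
T = 6 (T = ((-1 + 0)*3)*(-2) = -1*3*(-2) = -3*(-2) = 6)
(-8*T)*C(11) = (-8*6)*(1 - 1*11) = -48*(1 - 11) = -48*(-10) = 480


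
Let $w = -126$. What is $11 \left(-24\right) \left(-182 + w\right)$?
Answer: $81312$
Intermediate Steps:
$11 \left(-24\right) \left(-182 + w\right) = 11 \left(-24\right) \left(-182 - 126\right) = \left(-264\right) \left(-308\right) = 81312$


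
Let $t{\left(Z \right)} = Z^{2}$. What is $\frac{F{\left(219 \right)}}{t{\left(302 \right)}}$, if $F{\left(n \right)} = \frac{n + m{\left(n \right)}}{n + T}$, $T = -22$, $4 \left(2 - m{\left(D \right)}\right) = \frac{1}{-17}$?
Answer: $\frac{15029}{1221768784} \approx 1.2301 \cdot 10^{-5}$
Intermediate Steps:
$m{\left(D \right)} = \frac{137}{68}$ ($m{\left(D \right)} = 2 - \frac{1}{4 \left(-17\right)} = 2 - - \frac{1}{68} = 2 + \frac{1}{68} = \frac{137}{68}$)
$F{\left(n \right)} = \frac{\frac{137}{68} + n}{-22 + n}$ ($F{\left(n \right)} = \frac{n + \frac{137}{68}}{n - 22} = \frac{\frac{137}{68} + n}{-22 + n}$)
$\frac{F{\left(219 \right)}}{t{\left(302 \right)}} = \frac{\frac{1}{-22 + 219} \left(\frac{137}{68} + 219\right)}{302^{2}} = \frac{\frac{1}{197} \cdot \frac{15029}{68}}{91204} = \frac{1}{197} \cdot \frac{15029}{68} \cdot \frac{1}{91204} = \frac{15029}{13396} \cdot \frac{1}{91204} = \frac{15029}{1221768784}$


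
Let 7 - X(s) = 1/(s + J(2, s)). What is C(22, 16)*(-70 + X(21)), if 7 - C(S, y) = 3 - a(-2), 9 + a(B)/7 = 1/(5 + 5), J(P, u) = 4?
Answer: 459404/125 ≈ 3675.2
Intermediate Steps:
a(B) = -623/10 (a(B) = -63 + 7/(5 + 5) = -63 + 7/10 = -623/10)
C(S, y) = -583/10 (C(S, y) = 7 - (3 - 1*(-623/10)) = 7 - (3 + 623/10) = 7 - 1*653/10 = 7 - 653/10 = -583/10)
X(s) = 7 - 1/(4 + s) (X(s) = 7 - 1/(s + 4) = 7 - 1/(4 + s))
C(22, 16)*(-70 + X(21)) = -583*(-70 + (27 + 7*21)/(4 + 21))/10 = -583*(-70 + (27 + 147)/25)/10 = -583*(-70 + (1/25)*174)/10 = -583*(-70 + 174/25)/10 = -583/10*(-1576/25) = 459404/125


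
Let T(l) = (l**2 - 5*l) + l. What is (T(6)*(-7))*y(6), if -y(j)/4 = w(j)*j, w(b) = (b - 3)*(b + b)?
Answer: 72576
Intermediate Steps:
T(l) = l**2 - 4*l
w(b) = 2*b*(-3 + b) (w(b) = (-3 + b)*(2*b) = 2*b*(-3 + b))
y(j) = -8*j**2*(-3 + j) (y(j) = -4*2*j*(-3 + j)*j = -8*j**2*(-3 + j))
(T(6)*(-7))*y(6) = ((6*(-4 + 6))*(-7))*(8*6**2*(3 - 1*6)) = ((6*2)*(-7))*(8*36*(3 - 6)) = (12*(-7))*(8*36*(-3)) = -84*(-864) = 72576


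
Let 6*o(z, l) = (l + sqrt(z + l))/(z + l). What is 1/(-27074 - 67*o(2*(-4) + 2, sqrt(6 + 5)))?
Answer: 6*(-6 + sqrt(11))/(974664 - 162511*sqrt(11) - 67*I*sqrt(6 - sqrt(11))) ≈ -3.6955e-5 - 9.3094e-9*I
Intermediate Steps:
o(z, l) = (l + sqrt(l + z))/(6*(l + z)) (o(z, l) = ((l + sqrt(z + l))/(z + l))/6 = ((l + sqrt(l + z))/(l + z))/6 = (l + sqrt(l + z))/(6*(l + z)))
1/(-27074 - 67*o(2*(-4) + 2, sqrt(6 + 5))) = 1/(-27074 - 67*(sqrt(6 + 5) + sqrt(sqrt(6 + 5) + (2*(-4) + 2)))/(6*(sqrt(6 + 5) + (2*(-4) + 2)))) = 1/(-27074 - 67*(sqrt(11) + sqrt(sqrt(11) + (-8 + 2)))/(6*(sqrt(11) + (-8 + 2)))) = 1/(-27074 - 67*(sqrt(11) + sqrt(sqrt(11) - 6))/(6*(sqrt(11) - 6))) = 1/(-27074 - 67*(sqrt(11) + sqrt(-6 + sqrt(11)))/(6*(-6 + sqrt(11))))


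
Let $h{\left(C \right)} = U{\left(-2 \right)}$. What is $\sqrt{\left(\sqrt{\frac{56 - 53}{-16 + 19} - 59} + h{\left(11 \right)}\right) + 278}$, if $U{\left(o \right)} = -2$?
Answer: $\sqrt{276 + i \sqrt{58}} \approx 16.615 + 0.2292 i$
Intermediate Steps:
$h{\left(C \right)} = -2$
$\sqrt{\left(\sqrt{\frac{56 - 53}{-16 + 19} - 59} + h{\left(11 \right)}\right) + 278} = \sqrt{\left(\sqrt{\frac{56 - 53}{-16 + 19} - 59} - 2\right) + 278} = \sqrt{\left(\sqrt{\frac{3}{3} - 59} - 2\right) + 278} = \sqrt{\left(\sqrt{3 \cdot \frac{1}{3} - 59} - 2\right) + 278} = \sqrt{\left(\sqrt{1 - 59} - 2\right) + 278} = \sqrt{\left(\sqrt{-58} - 2\right) + 278} = \sqrt{\left(i \sqrt{58} - 2\right) + 278} = \sqrt{\left(-2 + i \sqrt{58}\right) + 278} = \sqrt{276 + i \sqrt{58}}$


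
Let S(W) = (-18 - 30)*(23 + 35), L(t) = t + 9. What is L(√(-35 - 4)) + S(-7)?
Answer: -2775 + I*√39 ≈ -2775.0 + 6.245*I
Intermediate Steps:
L(t) = 9 + t
S(W) = -2784 (S(W) = -48*58 = -2784)
L(√(-35 - 4)) + S(-7) = (9 + √(-35 - 4)) - 2784 = (9 + √(-39)) - 2784 = (9 + I*√39) - 2784 = -2775 + I*√39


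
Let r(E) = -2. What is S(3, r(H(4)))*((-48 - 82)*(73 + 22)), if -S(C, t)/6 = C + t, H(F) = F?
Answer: 74100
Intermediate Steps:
S(C, t) = -6*C - 6*t (S(C, t) = -6*(C + t) = -6*C - 6*t)
S(3, r(H(4)))*((-48 - 82)*(73 + 22)) = (-6*3 - 6*(-2))*((-48 - 82)*(73 + 22)) = (-18 + 12)*(-130*95) = -6*(-12350) = 74100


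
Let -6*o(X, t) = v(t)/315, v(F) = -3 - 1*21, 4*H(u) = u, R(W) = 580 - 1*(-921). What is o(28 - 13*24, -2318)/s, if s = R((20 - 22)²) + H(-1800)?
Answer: 4/331065 ≈ 1.2082e-5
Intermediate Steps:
R(W) = 1501 (R(W) = 580 + 921 = 1501)
H(u) = u/4
v(F) = -24 (v(F) = -3 - 21 = -24)
s = 1051 (s = 1501 + (¼)*(-1800) = 1501 - 450 = 1051)
o(X, t) = 4/315 (o(X, t) = -(-4)/315 = -⅙*(-8/105) = 4/315)
o(28 - 13*24, -2318)/s = (4/315)/1051 = (4/315)*(1/1051) = 4/331065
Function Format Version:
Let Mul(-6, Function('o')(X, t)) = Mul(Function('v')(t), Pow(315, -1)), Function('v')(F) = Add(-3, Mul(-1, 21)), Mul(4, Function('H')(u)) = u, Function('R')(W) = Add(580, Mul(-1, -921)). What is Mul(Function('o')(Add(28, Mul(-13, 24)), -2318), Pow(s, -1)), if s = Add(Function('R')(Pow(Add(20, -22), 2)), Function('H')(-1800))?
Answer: Rational(4, 331065) ≈ 1.2082e-5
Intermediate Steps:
Function('R')(W) = 1501 (Function('R')(W) = Add(580, 921) = 1501)
Function('H')(u) = Mul(Rational(1, 4), u)
Function('v')(F) = -24 (Function('v')(F) = Add(-3, -21) = -24)
s = 1051 (s = Add(1501, Mul(Rational(1, 4), -1800)) = Add(1501, -450) = 1051)
Function('o')(X, t) = Rational(4, 315) (Function('o')(X, t) = Mul(Rational(-1, 6), Mul(-24, Pow(315, -1))) = Mul(Rational(-1, 6), Mul(-24, Rational(1, 315))) = Mul(Rational(-1, 6), Rational(-8, 105)) = Rational(4, 315))
Mul(Function('o')(Add(28, Mul(-13, 24)), -2318), Pow(s, -1)) = Mul(Rational(4, 315), Pow(1051, -1)) = Mul(Rational(4, 315), Rational(1, 1051)) = Rational(4, 331065)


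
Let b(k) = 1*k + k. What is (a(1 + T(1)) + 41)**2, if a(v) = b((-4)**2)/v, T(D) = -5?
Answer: 1089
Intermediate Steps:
b(k) = 2*k (b(k) = k + k = 2*k)
a(v) = 32/v (a(v) = (2*(-4)**2)/v = (2*16)/v = 32/v)
(a(1 + T(1)) + 41)**2 = (32/(1 - 5) + 41)**2 = (32/(-4) + 41)**2 = (32*(-1/4) + 41)**2 = (-8 + 41)**2 = 33**2 = 1089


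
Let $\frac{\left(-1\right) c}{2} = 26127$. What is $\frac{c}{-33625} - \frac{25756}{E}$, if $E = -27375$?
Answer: $\frac{3674398}{1472775} \approx 2.4949$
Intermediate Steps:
$c = -52254$ ($c = \left(-2\right) 26127 = -52254$)
$\frac{c}{-33625} - \frac{25756}{E} = - \frac{52254}{-33625} - \frac{25756}{-27375} = \left(-52254\right) \left(- \frac{1}{33625}\right) - - \frac{25756}{27375} = \frac{52254}{33625} + \frac{25756}{27375} = \frac{3674398}{1472775}$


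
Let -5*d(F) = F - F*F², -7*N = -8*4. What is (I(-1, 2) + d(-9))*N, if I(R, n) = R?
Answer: -4640/7 ≈ -662.86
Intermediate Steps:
N = 32/7 (N = -(-8)*4/7 = -⅐*(-32) = 32/7 ≈ 4.5714)
d(F) = -F/5 + F³/5 (d(F) = -(F - F*F²)/5 = -(F - F³)/5 = -F/5 + F³/5)
(I(-1, 2) + d(-9))*N = (-1 + (⅕)*(-9)*(-1 + (-9)²))*(32/7) = (-1 + (⅕)*(-9)*(-1 + 81))*(32/7) = (-1 + (⅕)*(-9)*80)*(32/7) = (-1 - 144)*(32/7) = -145*32/7 = -4640/7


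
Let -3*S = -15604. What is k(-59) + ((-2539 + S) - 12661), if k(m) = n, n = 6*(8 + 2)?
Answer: -29816/3 ≈ -9938.7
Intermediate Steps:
S = 15604/3 (S = -1/3*(-15604) = 15604/3 ≈ 5201.3)
n = 60 (n = 6*10 = 60)
k(m) = 60
k(-59) + ((-2539 + S) - 12661) = 60 + ((-2539 + 15604/3) - 12661) = 60 + (7987/3 - 12661) = 60 - 29996/3 = -29816/3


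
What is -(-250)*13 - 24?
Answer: 3226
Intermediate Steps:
-(-250)*13 - 24 = -25*(-130) - 24 = 3250 - 24 = 3226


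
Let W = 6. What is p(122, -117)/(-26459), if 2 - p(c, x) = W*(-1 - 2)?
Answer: -20/26459 ≈ -0.00075589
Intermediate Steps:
p(c, x) = 20 (p(c, x) = 2 - 6*(-1 - 2) = 2 - 6*(-3) = 2 - 1*(-18) = 2 + 18 = 20)
p(122, -117)/(-26459) = 20/(-26459) = 20*(-1/26459) = -20/26459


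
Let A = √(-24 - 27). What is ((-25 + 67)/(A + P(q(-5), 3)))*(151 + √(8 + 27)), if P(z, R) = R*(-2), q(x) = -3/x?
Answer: -12684/29 - 84*√35/29 - 2114*I*√51/29 - 14*I*√1785/29 ≈ -454.52 - 540.98*I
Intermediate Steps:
P(z, R) = -2*R
A = I*√51 (A = √(-51) = I*√51 ≈ 7.1414*I)
((-25 + 67)/(A + P(q(-5), 3)))*(151 + √(8 + 27)) = ((-25 + 67)/(I*√51 - 2*3))*(151 + √(8 + 27)) = (42/(I*√51 - 6))*(151 + √35) = (42/(-6 + I*√51))*(151 + √35) = 42*(151 + √35)/(-6 + I*√51)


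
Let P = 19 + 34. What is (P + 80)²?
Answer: 17689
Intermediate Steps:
P = 53
(P + 80)² = (53 + 80)² = 133² = 17689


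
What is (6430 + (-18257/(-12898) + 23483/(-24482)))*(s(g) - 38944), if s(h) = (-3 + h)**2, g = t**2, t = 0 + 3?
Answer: -19751040204203740/78942209 ≈ -2.5020e+8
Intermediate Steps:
t = 3
g = 9 (g = 3**2 = 9)
(6430 + (-18257/(-12898) + 23483/(-24482)))*(s(g) - 38944) = (6430 + (-18257/(-12898) + 23483/(-24482)))*((-3 + 9)**2 - 38944) = (6430 + (-18257*(-1/12898) + 23483*(-1/24482)))*(6**2 - 38944) = (6430 + (18257/12898 - 23483/24482))*(36 - 38944) = (6430 + 36021035/78942209)*(-38908) = (507634424905/78942209)*(-38908) = -19751040204203740/78942209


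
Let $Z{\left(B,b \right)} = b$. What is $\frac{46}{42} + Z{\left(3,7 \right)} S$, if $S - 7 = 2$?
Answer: $\frac{1346}{21} \approx 64.095$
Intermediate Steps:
$S = 9$ ($S = 7 + 2 = 9$)
$\frac{46}{42} + Z{\left(3,7 \right)} S = \frac{46}{42} + 7 \cdot 9 = 46 \cdot \frac{1}{42} + 63 = \frac{23}{21} + 63 = \frac{1346}{21}$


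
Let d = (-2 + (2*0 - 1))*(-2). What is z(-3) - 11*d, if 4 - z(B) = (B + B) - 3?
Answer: -53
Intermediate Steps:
z(B) = 7 - 2*B (z(B) = 4 - ((B + B) - 3) = 4 - (2*B - 3) = 4 - (-3 + 2*B) = 4 + (3 - 2*B) = 7 - 2*B)
d = 6 (d = (-2 + (0 - 1))*(-2) = (-2 - 1)*(-2) = -3*(-2) = 6)
z(-3) - 11*d = (7 - 2*(-3)) - 11*6 = (7 + 6) - 66 = 13 - 66 = -53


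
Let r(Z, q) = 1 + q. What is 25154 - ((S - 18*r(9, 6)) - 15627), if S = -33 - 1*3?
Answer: 40943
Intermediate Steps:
S = -36 (S = -33 - 3 = -36)
25154 - ((S - 18*r(9, 6)) - 15627) = 25154 - ((-36 - 18*(1 + 6)) - 15627) = 25154 - ((-36 - 18*7) - 15627) = 25154 - ((-36 - 126) - 15627) = 25154 - (-162 - 15627) = 25154 - 1*(-15789) = 25154 + 15789 = 40943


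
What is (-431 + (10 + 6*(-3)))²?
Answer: 192721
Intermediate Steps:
(-431 + (10 + 6*(-3)))² = (-431 + (10 - 18))² = (-431 - 8)² = (-439)² = 192721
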